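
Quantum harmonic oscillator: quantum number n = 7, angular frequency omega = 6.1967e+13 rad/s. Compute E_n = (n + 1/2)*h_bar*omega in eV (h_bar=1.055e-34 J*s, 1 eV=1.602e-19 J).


E = (n + 1/2) * h_bar * omega
= (7 + 0.5) * 1.055e-34 * 6.1967e+13
= 7.5 * 6.5375e-21
= 4.9031e-20 J
= 0.3061 eV

0.3061


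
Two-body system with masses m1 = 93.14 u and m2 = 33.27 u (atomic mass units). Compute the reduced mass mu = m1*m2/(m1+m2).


mu = m1 * m2 / (m1 + m2)
= 93.14 * 33.27 / (93.14 + 33.27)
= 3098.7678 / 126.41
= 24.5136 u

24.5136


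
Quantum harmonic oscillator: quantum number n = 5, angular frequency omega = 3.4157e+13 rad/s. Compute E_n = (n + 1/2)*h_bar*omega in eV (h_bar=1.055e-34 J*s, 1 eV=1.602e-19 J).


E = (n + 1/2) * h_bar * omega
= (5 + 0.5) * 1.055e-34 * 3.4157e+13
= 5.5 * 3.6036e-21
= 1.9820e-20 J
= 0.1237 eV

0.1237


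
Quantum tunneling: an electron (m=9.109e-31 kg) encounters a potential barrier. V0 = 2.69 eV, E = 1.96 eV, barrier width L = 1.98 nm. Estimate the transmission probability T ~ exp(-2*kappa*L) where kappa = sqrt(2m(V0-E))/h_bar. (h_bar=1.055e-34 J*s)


V0 - E = 0.73 eV = 1.1695e-19 J
kappa = sqrt(2 * m * (V0-E)) / h_bar
= sqrt(2 * 9.109e-31 * 1.1695e-19) / 1.055e-34
= 4.3751e+09 /m
2*kappa*L = 2 * 4.3751e+09 * 1.98e-9
= 17.3255
T = exp(-17.3255) = 2.989725e-08

2.989725e-08


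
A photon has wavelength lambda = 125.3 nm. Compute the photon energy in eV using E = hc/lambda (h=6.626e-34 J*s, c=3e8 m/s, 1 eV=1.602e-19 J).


E = hc / lambda
= (6.626e-34)(3e8) / (125.3e-9)
= 1.9878e-25 / 1.2530e-07
= 1.5864e-18 J
Converting to eV: 1.5864e-18 / 1.602e-19
= 9.9028 eV

9.9028


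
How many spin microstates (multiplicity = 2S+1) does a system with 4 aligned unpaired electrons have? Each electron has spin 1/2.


Total spin S = N * (1/2) = 4 * 0.5 = 2.0
Spin multiplicity = 2S + 1
= 2 * 2.0 + 1
= 5

5


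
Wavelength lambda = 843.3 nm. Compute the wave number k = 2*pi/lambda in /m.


k = 2 * pi / lambda
= 6.2832 / (843.3e-9)
= 6.2832 / 8.4330e-07
= 7.4507e+06 /m

7.4507e+06


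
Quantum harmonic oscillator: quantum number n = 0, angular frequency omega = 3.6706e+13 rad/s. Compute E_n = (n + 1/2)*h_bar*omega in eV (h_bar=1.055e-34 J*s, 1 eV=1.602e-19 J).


E = (n + 1/2) * h_bar * omega
= (0 + 0.5) * 1.055e-34 * 3.6706e+13
= 0.5 * 3.8725e-21
= 1.9362e-21 J
= 0.0121 eV

0.0121


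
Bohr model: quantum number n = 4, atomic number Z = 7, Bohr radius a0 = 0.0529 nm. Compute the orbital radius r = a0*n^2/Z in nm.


r = a0 * n^2 / Z
= 0.0529 * 4^2 / 7
= 0.0529 * 16 / 7
= 0.1209 nm

0.1209


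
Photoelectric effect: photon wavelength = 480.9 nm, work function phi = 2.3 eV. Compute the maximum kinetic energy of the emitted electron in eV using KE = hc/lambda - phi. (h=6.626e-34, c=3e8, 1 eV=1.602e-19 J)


E_photon = hc / lambda
= (6.626e-34)(3e8) / (480.9e-9)
= 4.1335e-19 J
= 2.5802 eV
KE = E_photon - phi
= 2.5802 - 2.3
= 0.2802 eV

0.2802


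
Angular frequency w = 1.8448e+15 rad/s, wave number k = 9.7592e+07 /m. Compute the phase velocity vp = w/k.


vp = w / k
= 1.8448e+15 / 9.7592e+07
= 1.8903e+07 m/s

1.8903e+07


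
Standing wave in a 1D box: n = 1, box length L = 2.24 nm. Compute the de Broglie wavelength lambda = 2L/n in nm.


lambda = 2L / n
= 2 * 2.24 / 1
= 4.48 / 1
= 4.48 nm

4.48


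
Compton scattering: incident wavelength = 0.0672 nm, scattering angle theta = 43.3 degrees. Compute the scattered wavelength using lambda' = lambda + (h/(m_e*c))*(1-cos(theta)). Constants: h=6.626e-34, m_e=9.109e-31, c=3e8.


Compton wavelength: h/(m_e*c) = 2.4247e-12 m
d_lambda = 2.4247e-12 * (1 - cos(43.3 deg))
= 2.4247e-12 * 0.272227
= 6.6007e-13 m = 0.00066 nm
lambda' = 0.0672 + 0.00066
= 0.06786 nm

0.06786


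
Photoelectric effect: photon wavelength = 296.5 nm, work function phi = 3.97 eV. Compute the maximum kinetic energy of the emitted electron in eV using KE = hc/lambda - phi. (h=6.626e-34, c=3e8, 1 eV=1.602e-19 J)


E_photon = hc / lambda
= (6.626e-34)(3e8) / (296.5e-9)
= 6.7042e-19 J
= 4.1849 eV
KE = E_photon - phi
= 4.1849 - 3.97
= 0.2149 eV

0.2149


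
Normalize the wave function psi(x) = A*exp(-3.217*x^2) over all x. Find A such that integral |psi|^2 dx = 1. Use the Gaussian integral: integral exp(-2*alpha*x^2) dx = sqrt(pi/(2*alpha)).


integral |psi|^2 dx = A^2 * sqrt(pi/(2*alpha)) = 1
A^2 = sqrt(2*alpha/pi)
= sqrt(2 * 3.217 / pi)
= 1.431086
A = sqrt(1.431086)
= 1.1963

1.1963


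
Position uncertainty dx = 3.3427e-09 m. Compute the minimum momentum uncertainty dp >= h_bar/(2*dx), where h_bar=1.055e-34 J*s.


dp = h_bar / (2 * dx)
= 1.055e-34 / (2 * 3.3427e-09)
= 1.055e-34 / 6.6854e-09
= 1.5781e-26 kg*m/s

1.5781e-26


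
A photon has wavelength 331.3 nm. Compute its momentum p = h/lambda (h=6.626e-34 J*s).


p = h / lambda
= 6.626e-34 / (331.3e-9)
= 6.626e-34 / 3.3130e-07
= 2.0000e-27 kg*m/s

2.0000e-27


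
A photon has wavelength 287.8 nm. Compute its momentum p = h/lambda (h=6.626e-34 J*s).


p = h / lambda
= 6.626e-34 / (287.8e-9)
= 6.626e-34 / 2.8780e-07
= 2.3023e-27 kg*m/s

2.3023e-27


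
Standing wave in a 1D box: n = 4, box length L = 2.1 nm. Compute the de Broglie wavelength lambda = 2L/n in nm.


lambda = 2L / n
= 2 * 2.1 / 4
= 4.2 / 4
= 1.05 nm

1.05


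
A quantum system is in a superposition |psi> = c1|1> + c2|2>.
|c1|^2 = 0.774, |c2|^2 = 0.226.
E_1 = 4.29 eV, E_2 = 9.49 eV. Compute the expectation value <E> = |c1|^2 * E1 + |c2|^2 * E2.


<E> = |c1|^2 * E1 + |c2|^2 * E2
= 0.774 * 4.29 + 0.226 * 9.49
= 3.3205 + 2.1447
= 5.4652 eV

5.4652


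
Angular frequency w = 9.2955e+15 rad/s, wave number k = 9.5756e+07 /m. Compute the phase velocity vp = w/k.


vp = w / k
= 9.2955e+15 / 9.5756e+07
= 9.7075e+07 m/s

9.7075e+07


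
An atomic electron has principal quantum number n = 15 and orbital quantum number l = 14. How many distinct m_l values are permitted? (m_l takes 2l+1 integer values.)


m_l ranges from -l to +l in integer steps
So m_l goes from -14 to +14
Count = 2l + 1 = 2*14 + 1
= 29

29


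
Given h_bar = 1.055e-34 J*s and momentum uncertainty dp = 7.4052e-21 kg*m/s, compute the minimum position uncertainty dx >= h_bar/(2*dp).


dx = h_bar / (2 * dp)
= 1.055e-34 / (2 * 7.4052e-21)
= 1.055e-34 / 1.4810e-20
= 7.1234e-15 m

7.1234e-15


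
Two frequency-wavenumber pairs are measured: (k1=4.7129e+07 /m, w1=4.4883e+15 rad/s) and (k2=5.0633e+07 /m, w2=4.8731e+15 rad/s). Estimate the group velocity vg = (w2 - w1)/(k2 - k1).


vg = (w2 - w1) / (k2 - k1)
= (4.8731e+15 - 4.4883e+15) / (5.0633e+07 - 4.7129e+07)
= 3.8480e+14 / 3.5040e+06
= 1.0982e+08 m/s

1.0982e+08


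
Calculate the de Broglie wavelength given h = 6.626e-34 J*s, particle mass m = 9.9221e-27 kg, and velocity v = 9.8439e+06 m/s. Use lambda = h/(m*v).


lambda = h / (m * v)
= 6.626e-34 / (9.9221e-27 * 9.8439e+06)
= 6.626e-34 / 9.7672e-20
= 6.7839e-15 m

6.7839e-15


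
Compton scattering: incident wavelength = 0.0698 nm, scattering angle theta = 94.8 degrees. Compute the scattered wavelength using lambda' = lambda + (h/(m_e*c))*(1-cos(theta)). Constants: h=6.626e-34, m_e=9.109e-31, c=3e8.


Compton wavelength: h/(m_e*c) = 2.4247e-12 m
d_lambda = 2.4247e-12 * (1 - cos(94.8 deg))
= 2.4247e-12 * 1.083678
= 2.6276e-12 m = 0.002628 nm
lambda' = 0.0698 + 0.002628
= 0.072428 nm

0.072428


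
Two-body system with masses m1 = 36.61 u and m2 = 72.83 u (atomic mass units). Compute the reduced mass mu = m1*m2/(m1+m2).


mu = m1 * m2 / (m1 + m2)
= 36.61 * 72.83 / (36.61 + 72.83)
= 2666.3063 / 109.44
= 24.3632 u

24.3632


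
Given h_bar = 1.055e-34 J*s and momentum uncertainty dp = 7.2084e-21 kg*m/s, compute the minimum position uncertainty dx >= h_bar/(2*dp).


dx = h_bar / (2 * dp)
= 1.055e-34 / (2 * 7.2084e-21)
= 1.055e-34 / 1.4417e-20
= 7.3179e-15 m

7.3179e-15


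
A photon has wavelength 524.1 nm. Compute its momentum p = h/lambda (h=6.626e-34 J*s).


p = h / lambda
= 6.626e-34 / (524.1e-9)
= 6.626e-34 / 5.2410e-07
= 1.2643e-27 kg*m/s

1.2643e-27


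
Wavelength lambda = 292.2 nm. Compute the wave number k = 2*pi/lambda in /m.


k = 2 * pi / lambda
= 6.2832 / (292.2e-9)
= 6.2832 / 2.9220e-07
= 2.1503e+07 /m

2.1503e+07


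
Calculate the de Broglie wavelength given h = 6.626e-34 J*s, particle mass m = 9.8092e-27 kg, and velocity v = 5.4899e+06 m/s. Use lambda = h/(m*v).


lambda = h / (m * v)
= 6.626e-34 / (9.8092e-27 * 5.4899e+06)
= 6.626e-34 / 5.3852e-20
= 1.2304e-14 m

1.2304e-14


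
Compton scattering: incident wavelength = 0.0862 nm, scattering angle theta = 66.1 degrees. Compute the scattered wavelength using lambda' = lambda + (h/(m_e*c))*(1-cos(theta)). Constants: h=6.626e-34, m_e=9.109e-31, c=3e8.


Compton wavelength: h/(m_e*c) = 2.4247e-12 m
d_lambda = 2.4247e-12 * (1 - cos(66.1 deg))
= 2.4247e-12 * 0.594858
= 1.4424e-12 m = 0.001442 nm
lambda' = 0.0862 + 0.001442
= 0.087642 nm

0.087642


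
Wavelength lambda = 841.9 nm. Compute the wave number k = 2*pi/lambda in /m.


k = 2 * pi / lambda
= 6.2832 / (841.9e-9)
= 6.2832 / 8.4190e-07
= 7.4631e+06 /m

7.4631e+06


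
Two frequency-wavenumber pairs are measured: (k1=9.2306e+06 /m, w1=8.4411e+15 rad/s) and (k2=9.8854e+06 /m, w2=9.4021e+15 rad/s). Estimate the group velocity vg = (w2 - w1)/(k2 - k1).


vg = (w2 - w1) / (k2 - k1)
= (9.4021e+15 - 8.4411e+15) / (9.8854e+06 - 9.2306e+06)
= 9.6100e+14 / 6.5480e+05
= 1.4676e+09 m/s

1.4676e+09


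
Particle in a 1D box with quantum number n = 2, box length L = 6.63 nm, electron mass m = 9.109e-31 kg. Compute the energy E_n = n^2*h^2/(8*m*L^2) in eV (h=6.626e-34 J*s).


E = n^2 * h^2 / (8 * m * L^2)
= 2^2 * (6.626e-34)^2 / (8 * 9.109e-31 * (6.63e-9)^2)
= 4 * 4.3904e-67 / (8 * 9.109e-31 * 4.3957e-17)
= 5.4825e-21 J
= 0.0342 eV

0.0342


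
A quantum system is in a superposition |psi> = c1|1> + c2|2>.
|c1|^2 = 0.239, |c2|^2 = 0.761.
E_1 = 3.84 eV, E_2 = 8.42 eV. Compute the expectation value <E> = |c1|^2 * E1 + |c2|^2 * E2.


<E> = |c1|^2 * E1 + |c2|^2 * E2
= 0.239 * 3.84 + 0.761 * 8.42
= 0.9178 + 6.4076
= 7.3254 eV

7.3254


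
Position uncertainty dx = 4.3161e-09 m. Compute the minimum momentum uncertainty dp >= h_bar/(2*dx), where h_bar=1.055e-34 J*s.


dp = h_bar / (2 * dx)
= 1.055e-34 / (2 * 4.3161e-09)
= 1.055e-34 / 8.6322e-09
= 1.2222e-26 kg*m/s

1.2222e-26


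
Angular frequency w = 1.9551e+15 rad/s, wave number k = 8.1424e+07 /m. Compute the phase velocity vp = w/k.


vp = w / k
= 1.9551e+15 / 8.1424e+07
= 2.4011e+07 m/s

2.4011e+07


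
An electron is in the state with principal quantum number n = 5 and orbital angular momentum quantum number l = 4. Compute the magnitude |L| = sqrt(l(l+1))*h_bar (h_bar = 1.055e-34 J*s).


L = sqrt(l*(l+1)) * h_bar
= sqrt(4 * 5) * 1.055e-34
= sqrt(20) * 1.055e-34
= 4.4721 * 1.055e-34
= 4.7181e-34 J*s

4.7181e-34


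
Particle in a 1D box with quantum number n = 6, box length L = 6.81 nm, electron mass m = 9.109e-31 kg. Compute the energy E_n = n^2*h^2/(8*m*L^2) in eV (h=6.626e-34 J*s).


E = n^2 * h^2 / (8 * m * L^2)
= 6^2 * (6.626e-34)^2 / (8 * 9.109e-31 * (6.81e-9)^2)
= 36 * 4.3904e-67 / (8 * 9.109e-31 * 4.6376e-17)
= 4.6768e-20 J
= 0.2919 eV

0.2919


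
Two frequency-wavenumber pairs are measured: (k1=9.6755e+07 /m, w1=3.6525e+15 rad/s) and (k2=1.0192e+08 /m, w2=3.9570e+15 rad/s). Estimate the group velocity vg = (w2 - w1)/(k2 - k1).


vg = (w2 - w1) / (k2 - k1)
= (3.9570e+15 - 3.6525e+15) / (1.0192e+08 - 9.6755e+07)
= 3.0450e+14 / 5.1650e+06
= 5.8955e+07 m/s

5.8955e+07


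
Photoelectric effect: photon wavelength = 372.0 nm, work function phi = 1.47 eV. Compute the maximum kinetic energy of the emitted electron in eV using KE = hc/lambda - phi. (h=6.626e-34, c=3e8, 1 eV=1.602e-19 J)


E_photon = hc / lambda
= (6.626e-34)(3e8) / (372.0e-9)
= 5.3435e-19 J
= 3.3355 eV
KE = E_photon - phi
= 3.3355 - 1.47
= 1.8655 eV

1.8655


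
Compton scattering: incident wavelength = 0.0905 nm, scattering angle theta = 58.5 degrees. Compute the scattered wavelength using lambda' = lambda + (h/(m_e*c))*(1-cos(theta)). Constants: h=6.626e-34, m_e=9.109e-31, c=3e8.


Compton wavelength: h/(m_e*c) = 2.4247e-12 m
d_lambda = 2.4247e-12 * (1 - cos(58.5 deg))
= 2.4247e-12 * 0.477501
= 1.1578e-12 m = 0.001158 nm
lambda' = 0.0905 + 0.001158
= 0.091658 nm

0.091658


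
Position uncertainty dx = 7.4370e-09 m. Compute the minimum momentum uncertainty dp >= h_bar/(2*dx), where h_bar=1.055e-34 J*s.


dp = h_bar / (2 * dx)
= 1.055e-34 / (2 * 7.4370e-09)
= 1.055e-34 / 1.4874e-08
= 7.0929e-27 kg*m/s

7.0929e-27


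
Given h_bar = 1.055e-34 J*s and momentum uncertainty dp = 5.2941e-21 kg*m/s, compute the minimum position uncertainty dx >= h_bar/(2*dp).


dx = h_bar / (2 * dp)
= 1.055e-34 / (2 * 5.2941e-21)
= 1.055e-34 / 1.0588e-20
= 9.9639e-15 m

9.9639e-15


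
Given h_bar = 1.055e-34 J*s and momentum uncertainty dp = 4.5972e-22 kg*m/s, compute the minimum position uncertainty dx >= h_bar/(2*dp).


dx = h_bar / (2 * dp)
= 1.055e-34 / (2 * 4.5972e-22)
= 1.055e-34 / 9.1944e-22
= 1.1474e-13 m

1.1474e-13


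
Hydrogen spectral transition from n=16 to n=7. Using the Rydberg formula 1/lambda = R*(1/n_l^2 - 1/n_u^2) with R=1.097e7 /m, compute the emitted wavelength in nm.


1/lambda = R * (1/n_l^2 - 1/n_u^2)
= 1.097e7 * (1/7^2 - 1/16^2)
= 1.097e7 * (0.020408 - 0.003906)
= 1.097e7 * 0.016502
= 1.8103e+05 /m
lambda = 1 / 1.8103e+05 = 5524.0687 nm

5524.0687


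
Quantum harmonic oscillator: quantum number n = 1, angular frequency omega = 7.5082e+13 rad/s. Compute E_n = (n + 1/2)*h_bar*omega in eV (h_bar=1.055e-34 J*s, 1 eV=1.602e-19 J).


E = (n + 1/2) * h_bar * omega
= (1 + 0.5) * 1.055e-34 * 7.5082e+13
= 1.5 * 7.9212e-21
= 1.1882e-20 J
= 0.0742 eV

0.0742


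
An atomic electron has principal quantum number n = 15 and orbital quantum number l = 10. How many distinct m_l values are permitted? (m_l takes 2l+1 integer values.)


m_l ranges from -l to +l in integer steps
So m_l goes from -10 to +10
Count = 2l + 1 = 2*10 + 1
= 21

21


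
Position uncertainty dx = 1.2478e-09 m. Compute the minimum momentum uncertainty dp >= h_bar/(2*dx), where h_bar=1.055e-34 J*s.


dp = h_bar / (2 * dx)
= 1.055e-34 / (2 * 1.2478e-09)
= 1.055e-34 / 2.4956e-09
= 4.2274e-26 kg*m/s

4.2274e-26


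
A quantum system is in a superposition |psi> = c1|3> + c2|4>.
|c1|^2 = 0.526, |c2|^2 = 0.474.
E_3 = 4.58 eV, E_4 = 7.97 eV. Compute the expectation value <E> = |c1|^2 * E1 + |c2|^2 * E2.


<E> = |c1|^2 * E1 + |c2|^2 * E2
= 0.526 * 4.58 + 0.474 * 7.97
= 2.4091 + 3.7778
= 6.1869 eV

6.1869


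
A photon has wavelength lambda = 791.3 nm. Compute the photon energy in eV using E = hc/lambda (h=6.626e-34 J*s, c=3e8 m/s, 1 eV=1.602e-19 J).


E = hc / lambda
= (6.626e-34)(3e8) / (791.3e-9)
= 1.9878e-25 / 7.9130e-07
= 2.5121e-19 J
Converting to eV: 2.5121e-19 / 1.602e-19
= 1.5681 eV

1.5681


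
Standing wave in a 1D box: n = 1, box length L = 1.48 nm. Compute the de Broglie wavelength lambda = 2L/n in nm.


lambda = 2L / n
= 2 * 1.48 / 1
= 2.96 / 1
= 2.96 nm

2.96


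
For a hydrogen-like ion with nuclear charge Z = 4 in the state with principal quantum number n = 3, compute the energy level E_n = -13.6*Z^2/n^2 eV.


E_n = -13.6 * Z^2 / n^2
= -13.6 * 4^2 / 3^2
= -13.6 * 16 / 9
= -24.1778 eV

-24.1778


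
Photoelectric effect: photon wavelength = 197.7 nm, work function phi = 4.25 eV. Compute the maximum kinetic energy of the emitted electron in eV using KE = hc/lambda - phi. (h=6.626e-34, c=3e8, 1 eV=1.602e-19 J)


E_photon = hc / lambda
= (6.626e-34)(3e8) / (197.7e-9)
= 1.0055e-18 J
= 6.2763 eV
KE = E_photon - phi
= 6.2763 - 4.25
= 2.0263 eV

2.0263


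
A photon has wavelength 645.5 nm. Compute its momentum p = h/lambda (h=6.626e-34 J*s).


p = h / lambda
= 6.626e-34 / (645.5e-9)
= 6.626e-34 / 6.4550e-07
= 1.0265e-27 kg*m/s

1.0265e-27


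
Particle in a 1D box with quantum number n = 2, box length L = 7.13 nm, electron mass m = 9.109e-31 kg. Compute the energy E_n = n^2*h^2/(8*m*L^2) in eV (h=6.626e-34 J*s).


E = n^2 * h^2 / (8 * m * L^2)
= 2^2 * (6.626e-34)^2 / (8 * 9.109e-31 * (7.13e-9)^2)
= 4 * 4.3904e-67 / (8 * 9.109e-31 * 5.0837e-17)
= 4.7405e-21 J
= 0.0296 eV

0.0296


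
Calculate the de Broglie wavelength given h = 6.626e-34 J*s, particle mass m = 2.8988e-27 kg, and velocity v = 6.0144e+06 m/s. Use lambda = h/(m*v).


lambda = h / (m * v)
= 6.626e-34 / (2.8988e-27 * 6.0144e+06)
= 6.626e-34 / 1.7435e-20
= 3.8005e-14 m

3.8005e-14


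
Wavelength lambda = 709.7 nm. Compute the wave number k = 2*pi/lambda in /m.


k = 2 * pi / lambda
= 6.2832 / (709.7e-9)
= 6.2832 / 7.0970e-07
= 8.8533e+06 /m

8.8533e+06


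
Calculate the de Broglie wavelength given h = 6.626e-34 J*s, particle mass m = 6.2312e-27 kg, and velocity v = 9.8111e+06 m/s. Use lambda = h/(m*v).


lambda = h / (m * v)
= 6.626e-34 / (6.2312e-27 * 9.8111e+06)
= 6.626e-34 / 6.1135e-20
= 1.0838e-14 m

1.0838e-14


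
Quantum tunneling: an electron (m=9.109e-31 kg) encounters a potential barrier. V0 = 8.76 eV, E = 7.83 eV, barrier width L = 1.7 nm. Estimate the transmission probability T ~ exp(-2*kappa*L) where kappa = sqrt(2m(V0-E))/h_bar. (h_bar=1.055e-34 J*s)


V0 - E = 0.93 eV = 1.4899e-19 J
kappa = sqrt(2 * m * (V0-E)) / h_bar
= sqrt(2 * 9.109e-31 * 1.4899e-19) / 1.055e-34
= 4.9382e+09 /m
2*kappa*L = 2 * 4.9382e+09 * 1.7e-9
= 16.79
T = exp(-16.79) = 5.107579e-08

5.107579e-08


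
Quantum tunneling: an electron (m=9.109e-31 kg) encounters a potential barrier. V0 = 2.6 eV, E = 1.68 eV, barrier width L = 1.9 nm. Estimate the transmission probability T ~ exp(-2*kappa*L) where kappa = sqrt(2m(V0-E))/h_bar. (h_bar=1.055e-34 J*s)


V0 - E = 0.92 eV = 1.4738e-19 J
kappa = sqrt(2 * m * (V0-E)) / h_bar
= sqrt(2 * 9.109e-31 * 1.4738e-19) / 1.055e-34
= 4.9116e+09 /m
2*kappa*L = 2 * 4.9116e+09 * 1.9e-9
= 18.6641
T = exp(-18.6641) = 7.839562e-09

7.839562e-09


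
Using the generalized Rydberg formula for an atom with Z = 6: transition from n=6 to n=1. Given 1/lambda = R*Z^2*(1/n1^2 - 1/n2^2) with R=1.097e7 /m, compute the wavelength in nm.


1/lambda = R * Z^2 * (1/n1^2 - 1/n2^2)
= 1.097e7 * 6^2 * (1/1^2 - 1/6^2)
= 1.097e7 * 36 * (1.0 - 0.027778)
= 3.8395e+08 /m
lambda = 1 / 3.8395e+08
= 2.6045 nm

2.6045


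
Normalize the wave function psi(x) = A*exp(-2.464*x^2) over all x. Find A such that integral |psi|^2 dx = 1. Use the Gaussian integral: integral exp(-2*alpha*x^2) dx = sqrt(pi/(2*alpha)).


integral |psi|^2 dx = A^2 * sqrt(pi/(2*alpha)) = 1
A^2 = sqrt(2*alpha/pi)
= sqrt(2 * 2.464 / pi)
= 1.25245
A = sqrt(1.25245)
= 1.1191

1.1191


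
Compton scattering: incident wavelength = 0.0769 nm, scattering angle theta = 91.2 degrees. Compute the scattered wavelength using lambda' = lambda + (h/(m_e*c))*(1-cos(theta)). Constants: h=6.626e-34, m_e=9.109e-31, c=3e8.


Compton wavelength: h/(m_e*c) = 2.4247e-12 m
d_lambda = 2.4247e-12 * (1 - cos(91.2 deg))
= 2.4247e-12 * 1.020942
= 2.4755e-12 m = 0.002475 nm
lambda' = 0.0769 + 0.002475
= 0.079375 nm

0.079375


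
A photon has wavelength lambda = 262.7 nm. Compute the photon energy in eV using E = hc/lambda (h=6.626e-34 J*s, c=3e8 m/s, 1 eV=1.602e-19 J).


E = hc / lambda
= (6.626e-34)(3e8) / (262.7e-9)
= 1.9878e-25 / 2.6270e-07
= 7.5668e-19 J
Converting to eV: 7.5668e-19 / 1.602e-19
= 4.7233 eV

4.7233


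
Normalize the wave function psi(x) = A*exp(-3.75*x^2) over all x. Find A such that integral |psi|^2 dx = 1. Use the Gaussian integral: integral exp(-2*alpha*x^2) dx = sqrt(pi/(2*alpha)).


integral |psi|^2 dx = A^2 * sqrt(pi/(2*alpha)) = 1
A^2 = sqrt(2*alpha/pi)
= sqrt(2 * 3.75 / pi)
= 1.545097
A = sqrt(1.545097)
= 1.243

1.243


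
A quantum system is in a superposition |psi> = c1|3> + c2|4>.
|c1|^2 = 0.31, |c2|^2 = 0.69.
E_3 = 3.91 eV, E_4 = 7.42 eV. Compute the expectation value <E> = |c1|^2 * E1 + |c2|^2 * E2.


<E> = |c1|^2 * E1 + |c2|^2 * E2
= 0.31 * 3.91 + 0.69 * 7.42
= 1.2121 + 5.1198
= 6.3319 eV

6.3319


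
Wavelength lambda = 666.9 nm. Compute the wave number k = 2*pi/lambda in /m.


k = 2 * pi / lambda
= 6.2832 / (666.9e-9)
= 6.2832 / 6.6690e-07
= 9.4215e+06 /m

9.4215e+06


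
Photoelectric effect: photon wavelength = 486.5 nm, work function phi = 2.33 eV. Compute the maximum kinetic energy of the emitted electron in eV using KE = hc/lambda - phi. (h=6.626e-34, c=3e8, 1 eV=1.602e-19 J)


E_photon = hc / lambda
= (6.626e-34)(3e8) / (486.5e-9)
= 4.0859e-19 J
= 2.5505 eV
KE = E_photon - phi
= 2.5505 - 2.33
= 0.2205 eV

0.2205


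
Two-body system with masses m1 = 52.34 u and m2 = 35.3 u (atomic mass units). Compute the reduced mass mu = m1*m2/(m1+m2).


mu = m1 * m2 / (m1 + m2)
= 52.34 * 35.3 / (52.34 + 35.3)
= 1847.602 / 87.64
= 21.0817 u

21.0817


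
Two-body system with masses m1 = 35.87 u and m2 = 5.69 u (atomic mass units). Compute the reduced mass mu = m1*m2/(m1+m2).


mu = m1 * m2 / (m1 + m2)
= 35.87 * 5.69 / (35.87 + 5.69)
= 204.1003 / 41.56
= 4.911 u

4.911


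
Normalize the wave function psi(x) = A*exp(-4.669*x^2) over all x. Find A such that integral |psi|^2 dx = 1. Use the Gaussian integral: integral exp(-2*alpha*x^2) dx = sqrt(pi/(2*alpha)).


integral |psi|^2 dx = A^2 * sqrt(pi/(2*alpha)) = 1
A^2 = sqrt(2*alpha/pi)
= sqrt(2 * 4.669 / pi)
= 1.724059
A = sqrt(1.724059)
= 1.313

1.313


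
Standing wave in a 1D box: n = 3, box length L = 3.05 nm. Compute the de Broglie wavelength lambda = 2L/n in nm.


lambda = 2L / n
= 2 * 3.05 / 3
= 6.1 / 3
= 2.0333 nm

2.0333


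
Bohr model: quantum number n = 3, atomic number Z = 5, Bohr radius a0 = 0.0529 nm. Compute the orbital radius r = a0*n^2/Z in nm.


r = a0 * n^2 / Z
= 0.0529 * 3^2 / 5
= 0.0529 * 9 / 5
= 0.0952 nm

0.0952


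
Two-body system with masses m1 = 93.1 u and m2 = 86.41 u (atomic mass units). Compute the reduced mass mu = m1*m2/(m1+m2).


mu = m1 * m2 / (m1 + m2)
= 93.1 * 86.41 / (93.1 + 86.41)
= 8044.771 / 179.51
= 44.8152 u

44.8152


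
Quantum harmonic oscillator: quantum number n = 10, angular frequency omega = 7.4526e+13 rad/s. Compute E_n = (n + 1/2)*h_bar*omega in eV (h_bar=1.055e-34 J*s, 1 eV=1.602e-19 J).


E = (n + 1/2) * h_bar * omega
= (10 + 0.5) * 1.055e-34 * 7.4526e+13
= 10.5 * 7.8625e-21
= 8.2556e-20 J
= 0.5153 eV

0.5153


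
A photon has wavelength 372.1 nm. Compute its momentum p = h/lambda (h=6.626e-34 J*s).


p = h / lambda
= 6.626e-34 / (372.1e-9)
= 6.626e-34 / 3.7210e-07
= 1.7807e-27 kg*m/s

1.7807e-27


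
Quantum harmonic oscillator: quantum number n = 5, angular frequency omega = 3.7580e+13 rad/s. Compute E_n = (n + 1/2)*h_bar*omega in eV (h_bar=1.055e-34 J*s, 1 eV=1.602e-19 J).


E = (n + 1/2) * h_bar * omega
= (5 + 0.5) * 1.055e-34 * 3.7580e+13
= 5.5 * 3.9647e-21
= 2.1806e-20 J
= 0.1361 eV

0.1361


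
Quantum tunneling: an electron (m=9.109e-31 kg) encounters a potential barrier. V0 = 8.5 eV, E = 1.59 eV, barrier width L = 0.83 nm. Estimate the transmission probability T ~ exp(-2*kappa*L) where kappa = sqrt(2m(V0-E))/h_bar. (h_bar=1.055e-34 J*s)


V0 - E = 6.91 eV = 1.1070e-18 J
kappa = sqrt(2 * m * (V0-E)) / h_bar
= sqrt(2 * 9.109e-31 * 1.1070e-18) / 1.055e-34
= 1.3461e+10 /m
2*kappa*L = 2 * 1.3461e+10 * 0.83e-9
= 22.3448
T = exp(-22.3448) = 1.975975e-10

1.975975e-10


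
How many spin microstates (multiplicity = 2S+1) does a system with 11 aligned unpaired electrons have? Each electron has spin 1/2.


Total spin S = N * (1/2) = 11 * 0.5 = 5.5
Spin multiplicity = 2S + 1
= 2 * 5.5 + 1
= 12

12


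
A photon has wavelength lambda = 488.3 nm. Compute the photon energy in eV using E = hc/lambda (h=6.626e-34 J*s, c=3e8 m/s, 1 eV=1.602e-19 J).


E = hc / lambda
= (6.626e-34)(3e8) / (488.3e-9)
= 1.9878e-25 / 4.8830e-07
= 4.0709e-19 J
Converting to eV: 4.0709e-19 / 1.602e-19
= 2.5411 eV

2.5411


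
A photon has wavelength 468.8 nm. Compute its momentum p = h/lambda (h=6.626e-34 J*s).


p = h / lambda
= 6.626e-34 / (468.8e-9)
= 6.626e-34 / 4.6880e-07
= 1.4134e-27 kg*m/s

1.4134e-27


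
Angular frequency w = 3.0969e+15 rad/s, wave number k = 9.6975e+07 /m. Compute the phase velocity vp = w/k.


vp = w / k
= 3.0969e+15 / 9.6975e+07
= 3.1935e+07 m/s

3.1935e+07


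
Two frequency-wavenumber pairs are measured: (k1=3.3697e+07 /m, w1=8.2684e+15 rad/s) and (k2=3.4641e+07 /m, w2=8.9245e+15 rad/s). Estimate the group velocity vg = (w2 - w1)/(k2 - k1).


vg = (w2 - w1) / (k2 - k1)
= (8.9245e+15 - 8.2684e+15) / (3.4641e+07 - 3.3697e+07)
= 6.5610e+14 / 9.4400e+05
= 6.9502e+08 m/s

6.9502e+08


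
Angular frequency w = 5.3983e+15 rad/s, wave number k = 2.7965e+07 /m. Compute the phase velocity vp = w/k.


vp = w / k
= 5.3983e+15 / 2.7965e+07
= 1.9304e+08 m/s

1.9304e+08


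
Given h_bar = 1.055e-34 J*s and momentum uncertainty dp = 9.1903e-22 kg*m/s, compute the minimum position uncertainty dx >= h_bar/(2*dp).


dx = h_bar / (2 * dp)
= 1.055e-34 / (2 * 9.1903e-22)
= 1.055e-34 / 1.8381e-21
= 5.7397e-14 m

5.7397e-14


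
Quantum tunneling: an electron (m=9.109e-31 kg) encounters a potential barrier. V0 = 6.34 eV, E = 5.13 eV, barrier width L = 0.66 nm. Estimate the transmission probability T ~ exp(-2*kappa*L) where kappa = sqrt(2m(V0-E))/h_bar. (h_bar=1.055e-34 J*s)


V0 - E = 1.21 eV = 1.9384e-19 J
kappa = sqrt(2 * m * (V0-E)) / h_bar
= sqrt(2 * 9.109e-31 * 1.9384e-19) / 1.055e-34
= 5.6328e+09 /m
2*kappa*L = 2 * 5.6328e+09 * 0.66e-9
= 7.4353
T = exp(-7.4353) = 5.900796e-04

5.900796e-04


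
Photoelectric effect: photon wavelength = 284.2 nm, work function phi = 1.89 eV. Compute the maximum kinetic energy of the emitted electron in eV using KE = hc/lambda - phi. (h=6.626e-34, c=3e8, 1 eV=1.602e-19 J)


E_photon = hc / lambda
= (6.626e-34)(3e8) / (284.2e-9)
= 6.9944e-19 J
= 4.366 eV
KE = E_photon - phi
= 4.366 - 1.89
= 2.476 eV

2.476


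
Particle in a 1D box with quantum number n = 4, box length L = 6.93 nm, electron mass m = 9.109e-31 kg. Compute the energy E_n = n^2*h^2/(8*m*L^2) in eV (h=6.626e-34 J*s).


E = n^2 * h^2 / (8 * m * L^2)
= 4^2 * (6.626e-34)^2 / (8 * 9.109e-31 * (6.93e-9)^2)
= 16 * 4.3904e-67 / (8 * 9.109e-31 * 4.8025e-17)
= 2.0072e-20 J
= 0.1253 eV

0.1253


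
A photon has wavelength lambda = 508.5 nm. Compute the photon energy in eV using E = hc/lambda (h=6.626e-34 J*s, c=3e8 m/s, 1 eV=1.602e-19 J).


E = hc / lambda
= (6.626e-34)(3e8) / (508.5e-9)
= 1.9878e-25 / 5.0850e-07
= 3.9091e-19 J
Converting to eV: 3.9091e-19 / 1.602e-19
= 2.4402 eV

2.4402


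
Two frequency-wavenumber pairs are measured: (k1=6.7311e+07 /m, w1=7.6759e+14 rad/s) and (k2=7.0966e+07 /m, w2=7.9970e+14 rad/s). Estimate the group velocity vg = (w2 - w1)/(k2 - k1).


vg = (w2 - w1) / (k2 - k1)
= (7.9970e+14 - 7.6759e+14) / (7.0966e+07 - 6.7311e+07)
= 3.2110e+13 / 3.6550e+06
= 8.7852e+06 m/s

8.7852e+06


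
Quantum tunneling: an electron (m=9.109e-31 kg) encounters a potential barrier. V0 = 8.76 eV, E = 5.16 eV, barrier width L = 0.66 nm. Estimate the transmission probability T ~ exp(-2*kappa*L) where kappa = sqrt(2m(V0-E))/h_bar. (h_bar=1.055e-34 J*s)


V0 - E = 3.6 eV = 5.7672e-19 J
kappa = sqrt(2 * m * (V0-E)) / h_bar
= sqrt(2 * 9.109e-31 * 5.7672e-19) / 1.055e-34
= 9.7158e+09 /m
2*kappa*L = 2 * 9.7158e+09 * 0.66e-9
= 12.8249
T = exp(-12.8249) = 2.692851e-06

2.692851e-06


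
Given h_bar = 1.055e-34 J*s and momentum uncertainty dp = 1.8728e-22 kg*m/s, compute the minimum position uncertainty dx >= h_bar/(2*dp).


dx = h_bar / (2 * dp)
= 1.055e-34 / (2 * 1.8728e-22)
= 1.055e-34 / 3.7456e-22
= 2.8166e-13 m

2.8166e-13


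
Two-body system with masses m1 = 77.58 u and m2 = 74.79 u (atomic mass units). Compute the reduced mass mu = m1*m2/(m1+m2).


mu = m1 * m2 / (m1 + m2)
= 77.58 * 74.79 / (77.58 + 74.79)
= 5802.2082 / 152.37
= 38.0797 u

38.0797


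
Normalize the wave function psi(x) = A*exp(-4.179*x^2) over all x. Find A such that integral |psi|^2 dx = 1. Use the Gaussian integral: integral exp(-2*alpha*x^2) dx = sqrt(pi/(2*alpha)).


integral |psi|^2 dx = A^2 * sqrt(pi/(2*alpha)) = 1
A^2 = sqrt(2*alpha/pi)
= sqrt(2 * 4.179 / pi)
= 1.631084
A = sqrt(1.631084)
= 1.2771

1.2771


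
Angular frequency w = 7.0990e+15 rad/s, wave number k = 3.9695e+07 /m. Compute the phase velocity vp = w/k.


vp = w / k
= 7.0990e+15 / 3.9695e+07
= 1.7884e+08 m/s

1.7884e+08


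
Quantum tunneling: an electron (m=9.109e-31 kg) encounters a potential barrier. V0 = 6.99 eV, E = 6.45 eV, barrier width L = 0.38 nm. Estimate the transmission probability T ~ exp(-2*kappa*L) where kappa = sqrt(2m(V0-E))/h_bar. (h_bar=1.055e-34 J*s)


V0 - E = 0.54 eV = 8.6508e-20 J
kappa = sqrt(2 * m * (V0-E)) / h_bar
= sqrt(2 * 9.109e-31 * 8.6508e-20) / 1.055e-34
= 3.7629e+09 /m
2*kappa*L = 2 * 3.7629e+09 * 0.38e-9
= 2.8598
T = exp(-2.8598) = 5.727872e-02

5.727872e-02


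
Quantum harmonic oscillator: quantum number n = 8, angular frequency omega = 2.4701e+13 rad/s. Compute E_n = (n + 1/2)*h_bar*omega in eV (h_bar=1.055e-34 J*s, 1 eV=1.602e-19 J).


E = (n + 1/2) * h_bar * omega
= (8 + 0.5) * 1.055e-34 * 2.4701e+13
= 8.5 * 2.6060e-21
= 2.2151e-20 J
= 0.1383 eV

0.1383


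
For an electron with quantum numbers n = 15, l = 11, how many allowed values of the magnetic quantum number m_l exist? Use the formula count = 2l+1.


m_l ranges from -l to +l in integer steps
So m_l goes from -11 to +11
Count = 2l + 1 = 2*11 + 1
= 23

23


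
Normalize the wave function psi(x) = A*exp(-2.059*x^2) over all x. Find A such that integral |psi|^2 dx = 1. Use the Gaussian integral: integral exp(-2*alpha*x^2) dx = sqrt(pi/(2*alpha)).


integral |psi|^2 dx = A^2 * sqrt(pi/(2*alpha)) = 1
A^2 = sqrt(2*alpha/pi)
= sqrt(2 * 2.059 / pi)
= 1.144902
A = sqrt(1.144902)
= 1.07

1.07


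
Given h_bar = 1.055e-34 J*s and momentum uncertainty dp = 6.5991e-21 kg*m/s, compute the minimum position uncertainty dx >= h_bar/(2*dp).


dx = h_bar / (2 * dp)
= 1.055e-34 / (2 * 6.5991e-21)
= 1.055e-34 / 1.3198e-20
= 7.9935e-15 m

7.9935e-15


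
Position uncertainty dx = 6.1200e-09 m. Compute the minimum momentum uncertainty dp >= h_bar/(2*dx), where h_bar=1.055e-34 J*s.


dp = h_bar / (2 * dx)
= 1.055e-34 / (2 * 6.1200e-09)
= 1.055e-34 / 1.2240e-08
= 8.6193e-27 kg*m/s

8.6193e-27


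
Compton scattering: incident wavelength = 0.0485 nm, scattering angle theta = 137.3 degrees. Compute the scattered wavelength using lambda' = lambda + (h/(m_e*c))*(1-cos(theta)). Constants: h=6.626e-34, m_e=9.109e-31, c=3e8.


Compton wavelength: h/(m_e*c) = 2.4247e-12 m
d_lambda = 2.4247e-12 * (1 - cos(137.3 deg))
= 2.4247e-12 * 1.734915
= 4.2067e-12 m = 0.004207 nm
lambda' = 0.0485 + 0.004207
= 0.052707 nm

0.052707


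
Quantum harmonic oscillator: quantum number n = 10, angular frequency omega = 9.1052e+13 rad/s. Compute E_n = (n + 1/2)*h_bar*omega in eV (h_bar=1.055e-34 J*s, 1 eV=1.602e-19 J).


E = (n + 1/2) * h_bar * omega
= (10 + 0.5) * 1.055e-34 * 9.1052e+13
= 10.5 * 9.6060e-21
= 1.0086e-19 J
= 0.6296 eV

0.6296


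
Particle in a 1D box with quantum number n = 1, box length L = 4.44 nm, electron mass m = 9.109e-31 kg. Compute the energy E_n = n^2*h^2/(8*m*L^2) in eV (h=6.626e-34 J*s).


E = n^2 * h^2 / (8 * m * L^2)
= 1^2 * (6.626e-34)^2 / (8 * 9.109e-31 * (4.44e-9)^2)
= 1 * 4.3904e-67 / (8 * 9.109e-31 * 1.9714e-17)
= 3.0562e-21 J
= 0.0191 eV

0.0191


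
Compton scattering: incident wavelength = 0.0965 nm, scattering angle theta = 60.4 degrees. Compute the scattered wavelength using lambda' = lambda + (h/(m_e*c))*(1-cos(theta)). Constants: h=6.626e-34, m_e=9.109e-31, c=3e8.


Compton wavelength: h/(m_e*c) = 2.4247e-12 m
d_lambda = 2.4247e-12 * (1 - cos(60.4 deg))
= 2.4247e-12 * 0.506058
= 1.2270e-12 m = 0.001227 nm
lambda' = 0.0965 + 0.001227
= 0.097727 nm

0.097727


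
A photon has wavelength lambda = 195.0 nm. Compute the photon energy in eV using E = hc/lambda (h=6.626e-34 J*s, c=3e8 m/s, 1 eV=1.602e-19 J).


E = hc / lambda
= (6.626e-34)(3e8) / (195.0e-9)
= 1.9878e-25 / 1.9500e-07
= 1.0194e-18 J
Converting to eV: 1.0194e-18 / 1.602e-19
= 6.3632 eV

6.3632


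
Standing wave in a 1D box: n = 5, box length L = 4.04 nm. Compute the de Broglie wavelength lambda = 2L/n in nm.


lambda = 2L / n
= 2 * 4.04 / 5
= 8.08 / 5
= 1.616 nm

1.616


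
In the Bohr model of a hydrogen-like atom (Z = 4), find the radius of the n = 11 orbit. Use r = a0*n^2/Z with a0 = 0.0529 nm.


r = a0 * n^2 / Z
= 0.0529 * 11^2 / 4
= 0.0529 * 121 / 4
= 1.6002 nm

1.6002


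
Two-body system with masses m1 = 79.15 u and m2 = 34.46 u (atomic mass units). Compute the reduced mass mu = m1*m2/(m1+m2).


mu = m1 * m2 / (m1 + m2)
= 79.15 * 34.46 / (79.15 + 34.46)
= 2727.509 / 113.61
= 24.0076 u

24.0076


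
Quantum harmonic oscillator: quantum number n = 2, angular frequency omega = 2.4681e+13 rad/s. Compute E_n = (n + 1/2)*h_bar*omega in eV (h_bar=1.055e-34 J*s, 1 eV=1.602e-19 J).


E = (n + 1/2) * h_bar * omega
= (2 + 0.5) * 1.055e-34 * 2.4681e+13
= 2.5 * 2.6038e-21
= 6.5096e-21 J
= 0.0406 eV

0.0406


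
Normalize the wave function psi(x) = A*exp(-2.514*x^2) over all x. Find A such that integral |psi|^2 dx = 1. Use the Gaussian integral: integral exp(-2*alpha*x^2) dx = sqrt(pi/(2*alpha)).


integral |psi|^2 dx = A^2 * sqrt(pi/(2*alpha)) = 1
A^2 = sqrt(2*alpha/pi)
= sqrt(2 * 2.514 / pi)
= 1.265094
A = sqrt(1.265094)
= 1.1248

1.1248


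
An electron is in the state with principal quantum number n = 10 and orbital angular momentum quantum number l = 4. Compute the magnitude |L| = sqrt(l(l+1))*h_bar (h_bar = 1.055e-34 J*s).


L = sqrt(l*(l+1)) * h_bar
= sqrt(4 * 5) * 1.055e-34
= sqrt(20) * 1.055e-34
= 4.4721 * 1.055e-34
= 4.7181e-34 J*s

4.7181e-34


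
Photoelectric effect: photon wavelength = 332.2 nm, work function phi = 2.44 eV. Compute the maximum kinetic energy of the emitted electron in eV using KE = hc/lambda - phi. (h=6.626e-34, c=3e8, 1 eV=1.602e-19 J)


E_photon = hc / lambda
= (6.626e-34)(3e8) / (332.2e-9)
= 5.9837e-19 J
= 3.7352 eV
KE = E_photon - phi
= 3.7352 - 2.44
= 1.2952 eV

1.2952


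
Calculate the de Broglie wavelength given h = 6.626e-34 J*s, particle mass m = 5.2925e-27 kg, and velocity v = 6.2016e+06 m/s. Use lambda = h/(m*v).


lambda = h / (m * v)
= 6.626e-34 / (5.2925e-27 * 6.2016e+06)
= 6.626e-34 / 3.2822e-20
= 2.0188e-14 m

2.0188e-14


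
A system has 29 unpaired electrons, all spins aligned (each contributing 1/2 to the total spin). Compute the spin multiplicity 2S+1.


Total spin S = N * (1/2) = 29 * 0.5 = 14.5
Spin multiplicity = 2S + 1
= 2 * 14.5 + 1
= 30

30


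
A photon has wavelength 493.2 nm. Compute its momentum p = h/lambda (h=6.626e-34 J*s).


p = h / lambda
= 6.626e-34 / (493.2e-9)
= 6.626e-34 / 4.9320e-07
= 1.3435e-27 kg*m/s

1.3435e-27


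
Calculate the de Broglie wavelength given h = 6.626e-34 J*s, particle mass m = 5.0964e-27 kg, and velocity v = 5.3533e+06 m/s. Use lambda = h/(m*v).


lambda = h / (m * v)
= 6.626e-34 / (5.0964e-27 * 5.3533e+06)
= 6.626e-34 / 2.7283e-20
= 2.4287e-14 m

2.4287e-14


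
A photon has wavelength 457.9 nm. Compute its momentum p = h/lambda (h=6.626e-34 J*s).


p = h / lambda
= 6.626e-34 / (457.9e-9)
= 6.626e-34 / 4.5790e-07
= 1.4470e-27 kg*m/s

1.4470e-27


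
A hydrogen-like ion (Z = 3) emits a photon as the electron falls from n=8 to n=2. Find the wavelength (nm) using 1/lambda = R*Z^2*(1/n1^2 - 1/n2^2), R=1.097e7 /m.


1/lambda = R * Z^2 * (1/n1^2 - 1/n2^2)
= 1.097e7 * 3^2 * (1/2^2 - 1/8^2)
= 1.097e7 * 9 * (0.25 - 0.015625)
= 2.3140e+07 /m
lambda = 1 / 2.3140e+07
= 43.2155 nm

43.2155


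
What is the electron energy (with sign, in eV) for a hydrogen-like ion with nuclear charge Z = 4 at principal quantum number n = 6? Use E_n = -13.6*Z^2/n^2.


E_n = -13.6 * Z^2 / n^2
= -13.6 * 4^2 / 6^2
= -13.6 * 16 / 36
= -6.0444 eV

-6.0444


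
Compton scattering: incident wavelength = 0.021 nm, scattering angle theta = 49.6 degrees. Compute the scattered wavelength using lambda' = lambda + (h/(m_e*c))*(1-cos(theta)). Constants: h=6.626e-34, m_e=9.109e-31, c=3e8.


Compton wavelength: h/(m_e*c) = 2.4247e-12 m
d_lambda = 2.4247e-12 * (1 - cos(49.6 deg))
= 2.4247e-12 * 0.35188
= 8.5321e-13 m = 0.000853 nm
lambda' = 0.021 + 0.000853
= 0.021853 nm

0.021853


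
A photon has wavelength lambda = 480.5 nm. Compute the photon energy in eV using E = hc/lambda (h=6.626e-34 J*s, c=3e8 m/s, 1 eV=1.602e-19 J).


E = hc / lambda
= (6.626e-34)(3e8) / (480.5e-9)
= 1.9878e-25 / 4.8050e-07
= 4.1369e-19 J
Converting to eV: 4.1369e-19 / 1.602e-19
= 2.5824 eV

2.5824


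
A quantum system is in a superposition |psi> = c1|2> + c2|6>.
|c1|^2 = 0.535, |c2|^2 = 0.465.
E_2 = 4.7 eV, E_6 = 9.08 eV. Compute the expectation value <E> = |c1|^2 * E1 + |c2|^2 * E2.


<E> = |c1|^2 * E1 + |c2|^2 * E2
= 0.535 * 4.7 + 0.465 * 9.08
= 2.5145 + 4.2222
= 6.7367 eV

6.7367


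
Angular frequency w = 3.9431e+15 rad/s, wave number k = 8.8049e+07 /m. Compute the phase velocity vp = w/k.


vp = w / k
= 3.9431e+15 / 8.8049e+07
= 4.4783e+07 m/s

4.4783e+07


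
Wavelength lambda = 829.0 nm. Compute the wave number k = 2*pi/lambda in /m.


k = 2 * pi / lambda
= 6.2832 / (829.0e-9)
= 6.2832 / 8.2900e-07
= 7.5792e+06 /m

7.5792e+06


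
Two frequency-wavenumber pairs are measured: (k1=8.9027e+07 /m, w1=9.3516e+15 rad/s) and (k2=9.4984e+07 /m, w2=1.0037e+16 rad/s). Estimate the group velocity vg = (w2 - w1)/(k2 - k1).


vg = (w2 - w1) / (k2 - k1)
= (1.0037e+16 - 9.3516e+15) / (9.4984e+07 - 8.9027e+07)
= 6.8540e+14 / 5.9570e+06
= 1.1506e+08 m/s

1.1506e+08


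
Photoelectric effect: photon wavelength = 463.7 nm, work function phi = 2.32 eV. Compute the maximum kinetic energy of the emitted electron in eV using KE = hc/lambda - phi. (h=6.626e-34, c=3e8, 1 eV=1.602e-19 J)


E_photon = hc / lambda
= (6.626e-34)(3e8) / (463.7e-9)
= 4.2868e-19 J
= 2.6759 eV
KE = E_photon - phi
= 2.6759 - 2.32
= 0.3559 eV

0.3559


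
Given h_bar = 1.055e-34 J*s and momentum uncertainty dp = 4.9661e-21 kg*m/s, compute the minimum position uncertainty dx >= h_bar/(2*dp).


dx = h_bar / (2 * dp)
= 1.055e-34 / (2 * 4.9661e-21)
= 1.055e-34 / 9.9322e-21
= 1.0622e-14 m

1.0622e-14


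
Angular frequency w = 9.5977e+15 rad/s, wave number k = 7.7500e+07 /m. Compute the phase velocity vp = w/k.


vp = w / k
= 9.5977e+15 / 7.7500e+07
= 1.2384e+08 m/s

1.2384e+08


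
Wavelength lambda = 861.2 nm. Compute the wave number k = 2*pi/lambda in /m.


k = 2 * pi / lambda
= 6.2832 / (861.2e-9)
= 6.2832 / 8.6120e-07
= 7.2958e+06 /m

7.2958e+06


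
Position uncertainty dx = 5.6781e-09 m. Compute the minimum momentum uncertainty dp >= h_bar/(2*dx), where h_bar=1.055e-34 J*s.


dp = h_bar / (2 * dx)
= 1.055e-34 / (2 * 5.6781e-09)
= 1.055e-34 / 1.1356e-08
= 9.2901e-27 kg*m/s

9.2901e-27


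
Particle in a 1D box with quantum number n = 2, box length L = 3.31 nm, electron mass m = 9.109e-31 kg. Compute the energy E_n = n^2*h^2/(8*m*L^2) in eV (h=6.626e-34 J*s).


E = n^2 * h^2 / (8 * m * L^2)
= 2^2 * (6.626e-34)^2 / (8 * 9.109e-31 * (3.31e-9)^2)
= 4 * 4.3904e-67 / (8 * 9.109e-31 * 1.0956e-17)
= 2.1996e-20 J
= 0.1373 eV

0.1373


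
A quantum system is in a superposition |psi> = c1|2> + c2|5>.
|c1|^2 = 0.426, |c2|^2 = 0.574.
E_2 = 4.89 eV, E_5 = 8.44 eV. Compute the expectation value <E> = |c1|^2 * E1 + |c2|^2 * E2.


<E> = |c1|^2 * E1 + |c2|^2 * E2
= 0.426 * 4.89 + 0.574 * 8.44
= 2.0831 + 4.8446
= 6.9277 eV

6.9277


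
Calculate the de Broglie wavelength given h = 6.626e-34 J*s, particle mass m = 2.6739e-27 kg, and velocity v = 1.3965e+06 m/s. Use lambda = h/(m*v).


lambda = h / (m * v)
= 6.626e-34 / (2.6739e-27 * 1.3965e+06)
= 6.626e-34 / 3.7341e-21
= 1.7745e-13 m

1.7745e-13


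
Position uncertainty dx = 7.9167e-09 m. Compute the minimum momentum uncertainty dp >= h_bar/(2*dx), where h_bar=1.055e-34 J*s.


dp = h_bar / (2 * dx)
= 1.055e-34 / (2 * 7.9167e-09)
= 1.055e-34 / 1.5833e-08
= 6.6631e-27 kg*m/s

6.6631e-27
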